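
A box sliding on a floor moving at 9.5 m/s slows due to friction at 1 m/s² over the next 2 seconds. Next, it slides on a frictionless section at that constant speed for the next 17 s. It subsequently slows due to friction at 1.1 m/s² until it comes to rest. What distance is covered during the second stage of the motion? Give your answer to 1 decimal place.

127.5 m

Phase 1 (decelerating): v₀ = 9.50 m/s, a = -1 m/s².
v = v₀ + at = 9.50 + (-1)(2) = 7.50 m/s
Δx = v₀t + ½at² = 9.50·2 + 0.5·-1·2² = 17.0 m

Phase 2 (constant speed): v₀ = 7.50 m/s, a = 0 m/s².
v = v₀ + at = 7.50 + (0)(17) = 7.50 m/s
Δx = v₀t + ½at² = 7.50·17 + 0.5·0·17² = 128 m
Distance in phase 2 = 128 m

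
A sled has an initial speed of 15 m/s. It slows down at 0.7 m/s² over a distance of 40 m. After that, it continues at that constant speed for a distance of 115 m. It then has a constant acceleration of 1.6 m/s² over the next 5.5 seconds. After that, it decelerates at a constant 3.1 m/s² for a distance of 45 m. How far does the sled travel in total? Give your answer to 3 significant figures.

Phase 1 (decelerating): v₀ = 15.0 m/s, a = -0.7 m/s².
v² = v₀² + 2aΔx = 15.0² + 2·-0.7·40 = 169 → v = 13.0 m/s
t = (v − v₀)/a = (13.0 − 15.0)/-0.7 = 2.86 s

Phase 2 (constant speed): v₀ = 13.0 m/s, a = 0 m/s².
Constant speed: t = d/v = 115/13.0 = 8.85 s

Phase 3 (accelerating): v₀ = 13.0 m/s, a = 1.6 m/s².
v = v₀ + at = 13.0 + (1.6)(5.5) = 21.8 m/s
Δx = v₀t + ½at² = 13.0·5.5 + 0.5·1.6·5.5² = 95.7 m

Phase 4 (decelerating): v₀ = 21.8 m/s, a = -3.1 m/s².
v² = v₀² + 2aΔx = 21.8² + 2·-3.1·45 = 196 → v = 14.0 m/s
t = (v − v₀)/a = (14.0 − 21.8)/-3.1 = 2.51 s
Total distance = 40.0 + 115 + 95.7 + 45.0 = 296 m

296 m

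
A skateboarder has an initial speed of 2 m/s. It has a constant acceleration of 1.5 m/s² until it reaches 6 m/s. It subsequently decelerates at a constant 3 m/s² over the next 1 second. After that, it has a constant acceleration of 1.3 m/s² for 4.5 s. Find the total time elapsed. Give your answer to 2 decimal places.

Phase 1 (accelerating): v₀ = 2.00 m/s, a = 1.5 m/s².
v = v₀ + at → t = (6 − 2.00) / 1.5 = 2.67 s
v² = v₀² + 2aΔx → Δx = (6² − 2.00²)/(2·1.5) = 10.7 m

Phase 2 (decelerating): v₀ = 6.00 m/s, a = -3 m/s².
v = v₀ + at = 6.00 + (-3)(1) = 3.00 m/s
Δx = v₀t + ½at² = 6.00·1 + 0.5·-3·1² = 4.50 m

Phase 3 (accelerating): v₀ = 3.00 m/s, a = 1.3 m/s².
v = v₀ + at = 3.00 + (1.3)(4.5) = 8.85 m/s
Δx = v₀t + ½at² = 3.00·4.5 + 0.5·1.3·4.5² = 26.7 m
Total time = 2.67 + 1.00 + 4.50 = 8.17 s

8.17 s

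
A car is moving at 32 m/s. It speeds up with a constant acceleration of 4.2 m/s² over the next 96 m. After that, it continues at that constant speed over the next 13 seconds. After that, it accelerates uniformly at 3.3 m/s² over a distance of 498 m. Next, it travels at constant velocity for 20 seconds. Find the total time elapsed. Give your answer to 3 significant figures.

Phase 1 (accelerating): v₀ = 32.0 m/s, a = 4.2 m/s².
v² = v₀² + 2aΔx = 32.0² + 2·4.2·96 = 1830 → v = 42.8 m/s
t = (v − v₀)/a = (42.8 − 32.0)/4.2 = 2.57 s

Phase 2 (constant speed): v₀ = 42.8 m/s, a = 0 m/s².
v = v₀ + at = 42.8 + (0)(13) = 42.8 m/s
Δx = v₀t + ½at² = 42.8·13 + 0.5·0·13² = 556 m

Phase 3 (accelerating): v₀ = 42.8 m/s, a = 3.3 m/s².
v² = v₀² + 2aΔx = 42.8² + 2·3.3·498 = 5120 → v = 71.5 m/s
t = (v − v₀)/a = (71.5 − 42.8)/3.3 = 8.71 s

Phase 4 (constant speed): v₀ = 71.5 m/s, a = 0 m/s².
v = v₀ + at = 71.5 + (0)(20) = 71.5 m/s
Δx = v₀t + ½at² = 71.5·20 + 0.5·0·20² = 1430 m
Total time = 2.57 + 13.0 + 8.71 + 20.0 = 44.3 s

44.3 s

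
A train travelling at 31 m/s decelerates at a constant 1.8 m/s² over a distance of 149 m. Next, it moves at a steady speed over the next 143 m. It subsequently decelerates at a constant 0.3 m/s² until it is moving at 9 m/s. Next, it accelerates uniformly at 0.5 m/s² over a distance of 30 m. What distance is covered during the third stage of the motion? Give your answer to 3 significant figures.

573 m

Phase 1 (decelerating): v₀ = 31.0 m/s, a = -1.8 m/s².
v² = v₀² + 2aΔx = 31.0² + 2·-1.8·149 = 425 → v = 20.6 m/s
t = (v − v₀)/a = (20.6 − 31.0)/-1.8 = 5.77 s

Phase 2 (constant speed): v₀ = 20.6 m/s, a = 0 m/s².
Constant speed: t = d/v = 143/20.6 = 6.94 s

Phase 3 (decelerating): v₀ = 20.6 m/s, a = -0.3 m/s².
v = v₀ + at → t = (9 − 20.6) / -0.3 = 38.7 s
v² = v₀² + 2aΔx → Δx = (9² − 20.6²)/(2·-0.3) = 573 m
Distance in phase 3 = 573 m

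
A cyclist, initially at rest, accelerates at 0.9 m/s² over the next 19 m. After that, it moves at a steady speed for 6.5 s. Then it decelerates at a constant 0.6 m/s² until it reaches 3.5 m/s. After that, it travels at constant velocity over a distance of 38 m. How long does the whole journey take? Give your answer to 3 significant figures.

27.8 s

Phase 1 (accelerating): v₀ = 0 m/s, a = 0.9 m/s².
v² = v₀² + 2aΔx = 0² + 2·0.9·19 = 34.2 → v = 5.85 m/s
t = (v − v₀)/a = (5.85 − 0)/0.9 = 6.50 s

Phase 2 (constant speed): v₀ = 5.85 m/s, a = 0 m/s².
v = v₀ + at = 5.85 + (0)(6.5) = 5.85 m/s
Δx = v₀t + ½at² = 5.85·6.5 + 0.5·0·6.5² = 38.0 m

Phase 3 (decelerating): v₀ = 5.85 m/s, a = -0.6 m/s².
v = v₀ + at → t = (3.5 − 5.85) / -0.6 = 3.91 s
v² = v₀² + 2aΔx → Δx = (3.5² − 5.85²)/(2·-0.6) = 18.3 m

Phase 4 (constant speed): v₀ = 3.50 m/s, a = 0 m/s².
Constant speed: t = d/v = 38/3.50 = 10.9 s
Total time = 6.50 + 6.50 + 3.91 + 10.9 = 27.8 s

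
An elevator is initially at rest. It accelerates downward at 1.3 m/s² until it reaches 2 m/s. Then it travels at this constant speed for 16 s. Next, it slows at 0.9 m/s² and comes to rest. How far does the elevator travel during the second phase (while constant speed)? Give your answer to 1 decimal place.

Phase 1 (accelerating): v₀ = 0 m/s, a = 1.3 m/s².
v = v₀ + at → t = (2 − 0) / 1.3 = 1.54 s
v² = v₀² + 2aΔx → Δx = (2² − 0²)/(2·1.3) = 1.54 m

Phase 2 (constant speed): v₀ = 2.00 m/s, a = 0 m/s².
v = v₀ + at = 2.00 + (0)(16) = 2.00 m/s
Δx = v₀t + ½at² = 2.00·16 + 0.5·0·16² = 32.0 m
Distance in phase 2 = 32.0 m

32.0 m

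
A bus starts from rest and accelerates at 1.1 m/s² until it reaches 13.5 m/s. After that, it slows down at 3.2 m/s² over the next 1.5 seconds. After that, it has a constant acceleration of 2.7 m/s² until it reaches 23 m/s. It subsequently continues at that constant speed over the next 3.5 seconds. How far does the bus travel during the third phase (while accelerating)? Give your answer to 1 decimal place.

83.9 m

Phase 1 (accelerating): v₀ = 0 m/s, a = 1.1 m/s².
v = v₀ + at → t = (13.5 − 0) / 1.1 = 12.3 s
v² = v₀² + 2aΔx → Δx = (13.5² − 0²)/(2·1.1) = 82.8 m

Phase 2 (decelerating): v₀ = 13.5 m/s, a = -3.2 m/s².
v = v₀ + at = 13.5 + (-3.2)(1.5) = 8.70 m/s
Δx = v₀t + ½at² = 13.5·1.5 + 0.5·-3.2·1.5² = 16.6 m

Phase 3 (accelerating): v₀ = 8.70 m/s, a = 2.7 m/s².
v = v₀ + at → t = (23 − 8.70) / 2.7 = 5.30 s
v² = v₀² + 2aΔx → Δx = (23² − 8.70²)/(2·2.7) = 83.9 m
Distance in phase 3 = 83.9 m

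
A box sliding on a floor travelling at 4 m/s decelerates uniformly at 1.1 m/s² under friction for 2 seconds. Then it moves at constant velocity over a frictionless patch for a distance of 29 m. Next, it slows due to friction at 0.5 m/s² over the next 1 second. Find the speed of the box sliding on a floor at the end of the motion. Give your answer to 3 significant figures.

1.30 m/s

Phase 1 (decelerating): v₀ = 4.00 m/s, a = -1.1 m/s².
v = v₀ + at = 4.00 + (-1.1)(2) = 1.80 m/s
Δx = v₀t + ½at² = 4.00·2 + 0.5·-1.1·2² = 5.80 m

Phase 2 (constant speed): v₀ = 1.80 m/s, a = 0 m/s².
Constant speed: t = d/v = 29/1.80 = 16.1 s

Phase 3 (decelerating): v₀ = 1.80 m/s, a = -0.5 m/s².
v = v₀ + at = 1.80 + (-0.5)(1) = 1.30 m/s
Δx = v₀t + ½at² = 1.80·1 + 0.5·-0.5·1² = 1.55 m
Final speed = 1.30 m/s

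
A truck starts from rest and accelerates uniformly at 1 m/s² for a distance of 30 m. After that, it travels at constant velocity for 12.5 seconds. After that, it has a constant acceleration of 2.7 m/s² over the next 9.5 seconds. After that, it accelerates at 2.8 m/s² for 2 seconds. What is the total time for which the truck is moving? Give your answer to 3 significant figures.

31.7 s

Phase 1 (accelerating): v₀ = 0 m/s, a = 1 m/s².
v² = v₀² + 2aΔx = 0² + 2·1·30 = 60.0 → v = 7.75 m/s
t = (v − v₀)/a = (7.75 − 0)/1 = 7.75 s

Phase 2 (constant speed): v₀ = 7.75 m/s, a = 0 m/s².
v = v₀ + at = 7.75 + (0)(12.5) = 7.75 m/s
Δx = v₀t + ½at² = 7.75·12.5 + 0.5·0·12.5² = 96.8 m

Phase 3 (accelerating): v₀ = 7.75 m/s, a = 2.7 m/s².
v = v₀ + at = 7.75 + (2.7)(9.5) = 33.4 m/s
Δx = v₀t + ½at² = 7.75·9.5 + 0.5·2.7·9.5² = 195 m

Phase 4 (accelerating): v₀ = 33.4 m/s, a = 2.8 m/s².
v = v₀ + at = 33.4 + (2.8)(2) = 39.0 m/s
Δx = v₀t + ½at² = 33.4·2 + 0.5·2.8·2² = 72.4 m
Total time = 7.75 + 12.5 + 9.50 + 2.00 = 31.7 s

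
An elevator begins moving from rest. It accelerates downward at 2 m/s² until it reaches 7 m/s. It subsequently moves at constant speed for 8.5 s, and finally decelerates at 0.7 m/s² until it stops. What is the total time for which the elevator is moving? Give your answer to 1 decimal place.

Phase 1 (accelerating): v₀ = 0 m/s, a = 2 m/s².
v = v₀ + at → t = (7 − 0) / 2 = 3.50 s
v² = v₀² + 2aΔx → Δx = (7² − 0²)/(2·2) = 12.2 m

Phase 2 (constant speed): v₀ = 7.00 m/s, a = 0 m/s².
v = v₀ + at = 7.00 + (0)(8.5) = 7.00 m/s
Δx = v₀t + ½at² = 7.00·8.5 + 0.5·0·8.5² = 59.5 m

Phase 3 (decelerating): v₀ = 7.00 m/s, a = -0.7 m/s².
v = v₀ + at → t = (0 − 7.00) / -0.7 = 10.0 s
v² = v₀² + 2aΔx → Δx = (0² − 7.00²)/(2·-0.7) = 35.0 m
Total time = 3.50 + 8.50 + 10.0 = 22.0 s

22.0 s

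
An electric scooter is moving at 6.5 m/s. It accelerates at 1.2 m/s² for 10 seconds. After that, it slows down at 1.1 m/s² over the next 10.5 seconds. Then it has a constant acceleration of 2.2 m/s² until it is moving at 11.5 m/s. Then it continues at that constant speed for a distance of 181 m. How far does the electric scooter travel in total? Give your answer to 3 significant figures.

459 m

Phase 1 (accelerating): v₀ = 6.50 m/s, a = 1.2 m/s².
v = v₀ + at = 6.50 + (1.2)(10) = 18.5 m/s
Δx = v₀t + ½at² = 6.50·10 + 0.5·1.2·10² = 125 m

Phase 2 (decelerating): v₀ = 18.5 m/s, a = -1.1 m/s².
v = v₀ + at = 18.5 + (-1.1)(10.5) = 6.95 m/s
Δx = v₀t + ½at² = 18.5·10.5 + 0.5·-1.1·10.5² = 134 m

Phase 3 (accelerating): v₀ = 6.95 m/s, a = 2.2 m/s².
v = v₀ + at → t = (11.5 − 6.95) / 2.2 = 2.07 s
v² = v₀² + 2aΔx → Δx = (11.5² − 6.95²)/(2·2.2) = 19.1 m

Phase 4 (constant speed): v₀ = 11.5 m/s, a = 0 m/s².
Constant speed: t = d/v = 181/11.5 = 15.7 s
Total distance = 125 + 134 + 19.1 + 181 = 459 m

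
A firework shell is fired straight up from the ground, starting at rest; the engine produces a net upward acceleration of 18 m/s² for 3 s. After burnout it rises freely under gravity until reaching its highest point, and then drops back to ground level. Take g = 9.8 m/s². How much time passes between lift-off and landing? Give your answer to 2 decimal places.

Phase 1 (powered ascent): v₀ = 0 m/s, a = 18 m/s².
v = v₀ + at = 0 + (18)(3) = 54.0 m/s
Δx = v₀t + ½at² = 0·3 + 0.5·18·3² = 81.0 m

Phase 2 (coasting upward): v₀ = 54.0 m/s, a = -9.8 m/s².
v = v₀ + at → t = (0 − 54.0) / -9.8 = 5.51 s
v² = v₀² + 2aΔx → Δx = (0² − 54.0²)/(2·-9.8) = 149 m

Phase 3 (free fall): v₀ = 0 m/s, a = -9.8 m/s².
Falls 230 m from rest: t = √(2·230/9.8) = 6.85 s; v = g·t = 67.1 m/s.
Total time = 3.00 + 5.51 + 6.85 = 15.4 s

15.36 s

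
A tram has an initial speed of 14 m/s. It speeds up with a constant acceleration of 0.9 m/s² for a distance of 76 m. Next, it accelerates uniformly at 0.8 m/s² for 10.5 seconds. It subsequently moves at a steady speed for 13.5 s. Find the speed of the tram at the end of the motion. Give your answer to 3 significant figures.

26.6 m/s

Phase 1 (accelerating): v₀ = 14.0 m/s, a = 0.9 m/s².
v² = v₀² + 2aΔx = 14.0² + 2·0.9·76 = 333 → v = 18.2 m/s
t = (v − v₀)/a = (18.2 − 14.0)/0.9 = 4.71 s

Phase 2 (accelerating): v₀ = 18.2 m/s, a = 0.8 m/s².
v = v₀ + at = 18.2 + (0.8)(10.5) = 26.6 m/s
Δx = v₀t + ½at² = 18.2·10.5 + 0.5·0.8·10.5² = 236 m

Phase 3 (constant speed): v₀ = 26.6 m/s, a = 0 m/s².
v = v₀ + at = 26.6 + (0)(13.5) = 26.6 m/s
Δx = v₀t + ½at² = 26.6·13.5 + 0.5·0·13.5² = 360 m
Final speed = 26.6 m/s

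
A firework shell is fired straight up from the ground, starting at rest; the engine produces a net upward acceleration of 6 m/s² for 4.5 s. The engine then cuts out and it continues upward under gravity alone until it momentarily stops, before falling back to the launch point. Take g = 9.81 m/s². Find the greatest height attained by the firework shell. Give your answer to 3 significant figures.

Phase 1 (powered ascent): v₀ = 0 m/s, a = 6 m/s².
v = v₀ + at = 0 + (6)(4.5) = 27.0 m/s
Δx = v₀t + ½at² = 0·4.5 + 0.5·6·4.5² = 60.8 m

Phase 2 (coasting upward): v₀ = 27.0 m/s, a = -9.81 m/s².
v = v₀ + at → t = (0 − 27.0) / -9.81 = 2.75 s
v² = v₀² + 2aΔx → Δx = (0² − 27.0²)/(2·-9.81) = 37.2 m
Maximum height = 60.8 + 37.2 = 97.9 m

97.9 m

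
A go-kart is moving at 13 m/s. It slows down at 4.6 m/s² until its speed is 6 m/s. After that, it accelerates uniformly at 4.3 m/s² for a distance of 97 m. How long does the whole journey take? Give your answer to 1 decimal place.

Phase 1 (decelerating): v₀ = 13.0 m/s, a = -4.6 m/s².
v = v₀ + at → t = (6 − 13.0) / -4.6 = 1.52 s
v² = v₀² + 2aΔx → Δx = (6² − 13.0²)/(2·-4.6) = 14.5 m

Phase 2 (accelerating): v₀ = 6.00 m/s, a = 4.3 m/s².
v² = v₀² + 2aΔx = 6.00² + 2·4.3·97 = 870 → v = 29.5 m/s
t = (v − v₀)/a = (29.5 − 6.00)/4.3 = 5.46 s
Total time = 1.52 + 5.46 = 6.99 s

7.0 s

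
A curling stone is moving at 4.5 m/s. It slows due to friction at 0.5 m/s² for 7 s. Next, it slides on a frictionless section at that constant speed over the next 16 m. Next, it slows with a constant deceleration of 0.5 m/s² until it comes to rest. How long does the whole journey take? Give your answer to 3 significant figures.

Phase 1 (decelerating): v₀ = 4.50 m/s, a = -0.5 m/s².
v = v₀ + at = 4.50 + (-0.5)(7) = 1.00 m/s
Δx = v₀t + ½at² = 4.50·7 + 0.5·-0.5·7² = 19.2 m

Phase 2 (constant speed): v₀ = 1.00 m/s, a = 0 m/s².
Constant speed: t = d/v = 16/1.00 = 16.0 s

Phase 3 (decelerating): v₀ = 1.00 m/s, a = -0.5 m/s².
v = v₀ + at → t = (0 − 1.00) / -0.5 = 2.00 s
v² = v₀² + 2aΔx → Δx = (0² − 1.00²)/(2·-0.5) = 1.00 m
Total time = 7.00 + 16.0 + 2.00 = 25.0 s

25.0 s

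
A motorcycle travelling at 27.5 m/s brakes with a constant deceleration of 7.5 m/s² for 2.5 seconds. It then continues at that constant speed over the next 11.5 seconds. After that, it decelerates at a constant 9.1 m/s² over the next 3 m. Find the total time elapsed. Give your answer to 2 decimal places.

14.45 s

Phase 1 (decelerating): v₀ = 27.5 m/s, a = -7.5 m/s².
v = v₀ + at = 27.5 + (-7.5)(2.5) = 8.75 m/s
Δx = v₀t + ½at² = 27.5·2.5 + 0.5·-7.5·2.5² = 45.3 m

Phase 2 (constant speed): v₀ = 8.75 m/s, a = 0 m/s².
v = v₀ + at = 8.75 + (0)(11.5) = 8.75 m/s
Δx = v₀t + ½at² = 8.75·11.5 + 0.5·0·11.5² = 101 m

Phase 3 (decelerating): v₀ = 8.75 m/s, a = -9.1 m/s².
v² = v₀² + 2aΔx = 8.75² + 2·-9.1·3 = 22.0 → v = 4.69 m/s
t = (v − v₀)/a = (4.69 − 8.75)/-9.1 = 0.447 s
Total time = 2.50 + 11.5 + 0.447 = 14.4 s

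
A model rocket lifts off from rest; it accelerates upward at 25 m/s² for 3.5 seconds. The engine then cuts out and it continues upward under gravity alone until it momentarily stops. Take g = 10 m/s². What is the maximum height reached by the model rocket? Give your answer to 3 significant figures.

536 m

Phase 1 (powered ascent): v₀ = 0 m/s, a = 25 m/s².
v = v₀ + at = 0 + (25)(3.5) = 87.5 m/s
Δx = v₀t + ½at² = 0·3.5 + 0.5·25·3.5² = 153 m

Phase 2 (coasting upward): v₀ = 87.5 m/s, a = -10 m/s².
v = v₀ + at → t = (0 − 87.5) / -10 = 8.75 s
v² = v₀² + 2aΔx → Δx = (0² − 87.5²)/(2·-10) = 383 m
Maximum height = 153 + 383 = 536 m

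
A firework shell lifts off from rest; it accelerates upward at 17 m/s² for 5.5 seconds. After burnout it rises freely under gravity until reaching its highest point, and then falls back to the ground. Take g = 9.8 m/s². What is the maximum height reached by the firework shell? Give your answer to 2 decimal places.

Phase 1 (powered ascent): v₀ = 0 m/s, a = 17 m/s².
v = v₀ + at = 0 + (17)(5.5) = 93.5 m/s
Δx = v₀t + ½at² = 0·5.5 + 0.5·17·5.5² = 257 m

Phase 2 (coasting upward): v₀ = 93.5 m/s, a = -9.8 m/s².
v = v₀ + at → t = (0 − 93.5) / -9.8 = 9.54 s
v² = v₀² + 2aΔx → Δx = (0² − 93.5²)/(2·-9.8) = 446 m
Maximum height = 257 + 446 = 703 m

703.16 m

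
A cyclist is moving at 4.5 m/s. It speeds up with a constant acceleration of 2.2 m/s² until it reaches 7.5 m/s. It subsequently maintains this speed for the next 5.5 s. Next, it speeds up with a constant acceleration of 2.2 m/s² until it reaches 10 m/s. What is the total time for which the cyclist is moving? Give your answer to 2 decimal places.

Phase 1 (accelerating): v₀ = 4.50 m/s, a = 2.2 m/s².
v = v₀ + at → t = (7.5 − 4.50) / 2.2 = 1.36 s
v² = v₀² + 2aΔx → Δx = (7.5² − 4.50²)/(2·2.2) = 8.18 m

Phase 2 (constant speed): v₀ = 7.50 m/s, a = 0 m/s².
v = v₀ + at = 7.50 + (0)(5.5) = 7.50 m/s
Δx = v₀t + ½at² = 7.50·5.5 + 0.5·0·5.5² = 41.2 m

Phase 3 (accelerating): v₀ = 7.50 m/s, a = 2.2 m/s².
v = v₀ + at → t = (10 − 7.50) / 2.2 = 1.14 s
v² = v₀² + 2aΔx → Δx = (10² − 7.50²)/(2·2.2) = 9.94 m
Total time = 1.36 + 5.50 + 1.14 = 8.00 s

8.00 s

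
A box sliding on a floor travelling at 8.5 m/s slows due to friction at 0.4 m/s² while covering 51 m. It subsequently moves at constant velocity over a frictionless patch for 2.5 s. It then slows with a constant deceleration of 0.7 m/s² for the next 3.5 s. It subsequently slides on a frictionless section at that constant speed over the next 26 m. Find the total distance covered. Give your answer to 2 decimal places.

106.36 m

Phase 1 (decelerating): v₀ = 8.50 m/s, a = -0.4 m/s².
v² = v₀² + 2aΔx = 8.50² + 2·-0.4·51 = 31.4 → v = 5.61 m/s
t = (v − v₀)/a = (5.61 − 8.50)/-0.4 = 7.23 s

Phase 2 (constant speed): v₀ = 5.61 m/s, a = 0 m/s².
v = v₀ + at = 5.61 + (0)(2.5) = 5.61 m/s
Δx = v₀t + ½at² = 5.61·2.5 + 0.5·0·2.5² = 14.0 m

Phase 3 (decelerating): v₀ = 5.61 m/s, a = -0.7 m/s².
v = v₀ + at = 5.61 + (-0.7)(3.5) = 3.16 m/s
Δx = v₀t + ½at² = 5.61·3.5 + 0.5·-0.7·3.5² = 15.3 m

Phase 4 (constant speed): v₀ = 3.16 m/s, a = 0 m/s².
Constant speed: t = d/v = 26/3.16 = 8.23 s
Total distance = 51.0 + 14.0 + 15.3 + 26.0 = 106 m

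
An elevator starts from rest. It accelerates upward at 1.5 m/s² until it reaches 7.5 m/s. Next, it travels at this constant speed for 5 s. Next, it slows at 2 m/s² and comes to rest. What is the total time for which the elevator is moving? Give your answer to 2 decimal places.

13.75 s

Phase 1 (accelerating): v₀ = 0 m/s, a = 1.5 m/s².
v = v₀ + at → t = (7.5 − 0) / 1.5 = 5.00 s
v² = v₀² + 2aΔx → Δx = (7.5² − 0²)/(2·1.5) = 18.8 m

Phase 2 (constant speed): v₀ = 7.50 m/s, a = 0 m/s².
v = v₀ + at = 7.50 + (0)(5) = 7.50 m/s
Δx = v₀t + ½at² = 7.50·5 + 0.5·0·5² = 37.5 m

Phase 3 (decelerating): v₀ = 7.50 m/s, a = -2 m/s².
v = v₀ + at → t = (0 − 7.50) / -2 = 3.75 s
v² = v₀² + 2aΔx → Δx = (0² − 7.50²)/(2·-2) = 14.1 m
Total time = 5.00 + 5.00 + 3.75 = 13.8 s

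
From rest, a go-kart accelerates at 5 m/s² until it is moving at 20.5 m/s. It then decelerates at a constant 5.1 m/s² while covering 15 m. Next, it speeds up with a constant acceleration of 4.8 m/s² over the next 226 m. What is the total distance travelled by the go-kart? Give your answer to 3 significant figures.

Phase 1 (accelerating): v₀ = 0 m/s, a = 5 m/s².
v = v₀ + at → t = (20.5 − 0) / 5 = 4.10 s
v² = v₀² + 2aΔx → Δx = (20.5² − 0²)/(2·5) = 42.0 m

Phase 2 (decelerating): v₀ = 20.5 m/s, a = -5.1 m/s².
v² = v₀² + 2aΔx = 20.5² + 2·-5.1·15 = 267 → v = 16.3 m/s
t = (v − v₀)/a = (16.3 − 20.5)/-5.1 = 0.814 s

Phase 3 (accelerating): v₀ = 16.3 m/s, a = 4.8 m/s².
v² = v₀² + 2aΔx = 16.3² + 2·4.8·226 = 2440 → v = 49.4 m/s
t = (v − v₀)/a = (49.4 − 16.3)/4.8 = 6.88 s
Total distance = 42.0 + 15.0 + 226 = 283 m

283 m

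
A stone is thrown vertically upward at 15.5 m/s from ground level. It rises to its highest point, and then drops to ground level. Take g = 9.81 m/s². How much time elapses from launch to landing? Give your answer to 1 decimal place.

Phase 1 (rising): v₀ = 15.5 m/s, a = -9.81 m/s².
v = v₀ + at → t = (0 − 15.5) / -9.81 = 1.58 s
v² = v₀² + 2aΔx → Δx = (0² − 15.5²)/(2·-9.81) = 12.2 m

Phase 2 (falling): v₀ = 0 m/s, a = -9.81 m/s².
Falls 12.2 m from rest: t = √(2·12.2/9.81) = 1.58 s; v = g·t = 15.5 m/s.
Total time = 1.58 + 1.58 = 3.16 s

3.2 s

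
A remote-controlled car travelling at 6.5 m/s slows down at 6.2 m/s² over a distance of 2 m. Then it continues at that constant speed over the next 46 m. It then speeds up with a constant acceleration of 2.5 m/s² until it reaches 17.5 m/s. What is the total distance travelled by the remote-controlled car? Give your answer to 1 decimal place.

105.8 m

Phase 1 (decelerating): v₀ = 6.50 m/s, a = -6.2 m/s².
v² = v₀² + 2aΔx = 6.50² + 2·-6.2·2 = 17.4 → v = 4.18 m/s
t = (v − v₀)/a = (4.18 − 6.50)/-6.2 = 0.375 s

Phase 2 (constant speed): v₀ = 4.18 m/s, a = 0 m/s².
Constant speed: t = d/v = 46/4.18 = 11.0 s

Phase 3 (accelerating): v₀ = 4.18 m/s, a = 2.5 m/s².
v = v₀ + at → t = (17.5 − 4.18) / 2.5 = 5.33 s
v² = v₀² + 2aΔx → Δx = (17.5² − 4.18²)/(2·2.5) = 57.8 m
Total distance = 2.00 + 46.0 + 57.8 = 106 m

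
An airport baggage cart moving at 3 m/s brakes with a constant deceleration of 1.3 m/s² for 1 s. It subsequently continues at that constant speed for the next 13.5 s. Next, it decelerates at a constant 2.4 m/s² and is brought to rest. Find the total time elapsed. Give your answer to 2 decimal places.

15.21 s

Phase 1 (decelerating): v₀ = 3.00 m/s, a = -1.3 m/s².
v = v₀ + at = 3.00 + (-1.3)(1) = 1.70 m/s
Δx = v₀t + ½at² = 3.00·1 + 0.5·-1.3·1² = 2.35 m

Phase 2 (constant speed): v₀ = 1.70 m/s, a = 0 m/s².
v = v₀ + at = 1.70 + (0)(13.5) = 1.70 m/s
Δx = v₀t + ½at² = 1.70·13.5 + 0.5·0·13.5² = 22.9 m

Phase 3 (decelerating): v₀ = 1.70 m/s, a = -2.4 m/s².
v = v₀ + at → t = (0 − 1.70) / -2.4 = 0.708 s
v² = v₀² + 2aΔx → Δx = (0² − 1.70²)/(2·-2.4) = 0.602 m
Total time = 1.00 + 13.5 + 0.708 = 15.2 s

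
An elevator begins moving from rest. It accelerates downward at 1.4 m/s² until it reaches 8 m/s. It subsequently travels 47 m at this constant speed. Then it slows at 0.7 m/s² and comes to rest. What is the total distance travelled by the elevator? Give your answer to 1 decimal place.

115.6 m

Phase 1 (accelerating): v₀ = 0 m/s, a = 1.4 m/s².
v = v₀ + at → t = (8 − 0) / 1.4 = 5.71 s
v² = v₀² + 2aΔx → Δx = (8² − 0²)/(2·1.4) = 22.9 m

Phase 2 (constant speed): v₀ = 8.00 m/s, a = 0 m/s².
Constant speed: t = d/v = 47/8.00 = 5.88 s

Phase 3 (decelerating): v₀ = 8.00 m/s, a = -0.7 m/s².
v = v₀ + at → t = (0 − 8.00) / -0.7 = 11.4 s
v² = v₀² + 2aΔx → Δx = (0² − 8.00²)/(2·-0.7) = 45.7 m
Total distance = 22.9 + 47.0 + 45.7 = 116 m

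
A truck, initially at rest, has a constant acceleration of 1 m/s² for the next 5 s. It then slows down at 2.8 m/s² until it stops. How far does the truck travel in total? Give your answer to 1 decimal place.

17.0 m

Phase 1 (accelerating): v₀ = 0 m/s, a = 1 m/s².
v = v₀ + at = 0 + (1)(5) = 5.00 m/s
Δx = v₀t + ½at² = 0·5 + 0.5·1·5² = 12.5 m

Phase 2 (decelerating): v₀ = 5.00 m/s, a = -2.8 m/s².
v = v₀ + at → t = (0 − 5.00) / -2.8 = 1.79 s
v² = v₀² + 2aΔx → Δx = (0² − 5.00²)/(2·-2.8) = 4.46 m
Total distance = 12.5 + 4.46 = 17.0 m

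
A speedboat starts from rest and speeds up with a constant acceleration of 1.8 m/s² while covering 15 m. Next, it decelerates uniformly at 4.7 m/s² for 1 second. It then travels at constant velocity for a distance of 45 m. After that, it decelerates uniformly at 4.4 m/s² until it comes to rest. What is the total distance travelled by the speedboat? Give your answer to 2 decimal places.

65.80 m

Phase 1 (accelerating): v₀ = 0 m/s, a = 1.8 m/s².
v² = v₀² + 2aΔx = 0² + 2·1.8·15 = 54.0 → v = 7.35 m/s
t = (v − v₀)/a = (7.35 − 0)/1.8 = 4.08 s

Phase 2 (decelerating): v₀ = 7.35 m/s, a = -4.7 m/s².
v = v₀ + at = 7.35 + (-4.7)(1) = 2.65 m/s
Δx = v₀t + ½at² = 7.35·1 + 0.5·-4.7·1² = 5.00 m

Phase 3 (constant speed): v₀ = 2.65 m/s, a = 0 m/s².
Constant speed: t = d/v = 45/2.65 = 17.0 s

Phase 4 (decelerating): v₀ = 2.65 m/s, a = -4.4 m/s².
v = v₀ + at → t = (0 − 2.65) / -4.4 = 0.602 s
v² = v₀² + 2aΔx → Δx = (0² − 2.65²)/(2·-4.4) = 0.797 m
Total distance = 15.0 + 5.00 + 45.0 + 0.797 = 65.8 m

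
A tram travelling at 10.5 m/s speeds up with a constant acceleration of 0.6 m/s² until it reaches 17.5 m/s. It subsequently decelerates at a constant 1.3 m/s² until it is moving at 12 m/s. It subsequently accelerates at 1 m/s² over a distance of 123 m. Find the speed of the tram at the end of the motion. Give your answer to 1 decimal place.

Phase 1 (accelerating): v₀ = 10.5 m/s, a = 0.6 m/s².
v = v₀ + at → t = (17.5 − 10.5) / 0.6 = 11.7 s
v² = v₀² + 2aΔx → Δx = (17.5² − 10.5²)/(2·0.6) = 163 m

Phase 2 (decelerating): v₀ = 17.5 m/s, a = -1.3 m/s².
v = v₀ + at → t = (12 − 17.5) / -1.3 = 4.23 s
v² = v₀² + 2aΔx → Δx = (12² − 17.5²)/(2·-1.3) = 62.4 m

Phase 3 (accelerating): v₀ = 12.0 m/s, a = 1 m/s².
v² = v₀² + 2aΔx = 12.0² + 2·1·123 = 390 → v = 19.7 m/s
t = (v − v₀)/a = (19.7 − 12.0)/1 = 7.75 s
Final speed = 19.7 m/s

19.7 m/s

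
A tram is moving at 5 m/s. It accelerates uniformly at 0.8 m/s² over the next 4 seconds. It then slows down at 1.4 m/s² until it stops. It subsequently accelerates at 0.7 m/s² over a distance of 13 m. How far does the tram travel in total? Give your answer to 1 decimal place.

Phase 1 (accelerating): v₀ = 5.00 m/s, a = 0.8 m/s².
v = v₀ + at = 5.00 + (0.8)(4) = 8.20 m/s
Δx = v₀t + ½at² = 5.00·4 + 0.5·0.8·4² = 26.4 m

Phase 2 (decelerating): v₀ = 8.20 m/s, a = -1.4 m/s².
v = v₀ + at → t = (0 − 8.20) / -1.4 = 5.86 s
v² = v₀² + 2aΔx → Δx = (0² − 8.20²)/(2·-1.4) = 24.0 m

Phase 3 (accelerating): v₀ = 0 m/s, a = 0.7 m/s².
v² = v₀² + 2aΔx = 0² + 2·0.7·13 = 18.2 → v = 4.27 m/s
t = (v − v₀)/a = (4.27 − 0)/0.7 = 6.09 s
Total distance = 26.4 + 24.0 + 13.0 = 63.4 m

63.4 m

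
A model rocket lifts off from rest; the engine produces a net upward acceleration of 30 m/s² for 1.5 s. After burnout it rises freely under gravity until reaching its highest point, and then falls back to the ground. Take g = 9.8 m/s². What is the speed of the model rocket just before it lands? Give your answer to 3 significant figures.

51.8 m/s

Phase 1 (powered ascent): v₀ = 0 m/s, a = 30 m/s².
v = v₀ + at = 0 + (30)(1.5) = 45.0 m/s
Δx = v₀t + ½at² = 0·1.5 + 0.5·30·1.5² = 33.8 m

Phase 2 (coasting upward): v₀ = 45.0 m/s, a = -9.8 m/s².
v = v₀ + at → t = (0 − 45.0) / -9.8 = 4.59 s
v² = v₀² + 2aΔx → Δx = (0² − 45.0²)/(2·-9.8) = 103 m

Phase 3 (free fall): v₀ = 0 m/s, a = -9.8 m/s².
Falls 137 m from rest: t = √(2·137/9.8) = 5.29 s; v = g·t = 51.8 m/s.
Impact speed = 51.8 m/s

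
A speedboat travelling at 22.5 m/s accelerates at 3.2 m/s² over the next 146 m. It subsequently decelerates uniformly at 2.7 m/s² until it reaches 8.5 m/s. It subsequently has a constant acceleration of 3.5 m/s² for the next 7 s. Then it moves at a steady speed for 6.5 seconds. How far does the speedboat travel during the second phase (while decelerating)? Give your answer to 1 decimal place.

253.4 m

Phase 1 (accelerating): v₀ = 22.5 m/s, a = 3.2 m/s².
v² = v₀² + 2aΔx = 22.5² + 2·3.2·146 = 1440 → v = 38.0 m/s
t = (v − v₀)/a = (38.0 − 22.5)/3.2 = 4.83 s

Phase 2 (decelerating): v₀ = 38.0 m/s, a = -2.7 m/s².
v = v₀ + at → t = (8.5 − 38.0) / -2.7 = 10.9 s
v² = v₀² + 2aΔx → Δx = (8.5² − 38.0²)/(2·-2.7) = 253 m
Distance in phase 2 = 253 m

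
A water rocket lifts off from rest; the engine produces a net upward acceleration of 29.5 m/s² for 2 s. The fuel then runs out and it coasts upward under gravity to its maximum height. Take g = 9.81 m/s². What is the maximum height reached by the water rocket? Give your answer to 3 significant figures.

Phase 1 (powered ascent): v₀ = 0 m/s, a = 29.5 m/s².
v = v₀ + at = 0 + (29.5)(2) = 59.0 m/s
Δx = v₀t + ½at² = 0·2 + 0.5·29.5·2² = 59.0 m

Phase 2 (coasting upward): v₀ = 59.0 m/s, a = -9.81 m/s².
v = v₀ + at → t = (0 − 59.0) / -9.81 = 6.01 s
v² = v₀² + 2aΔx → Δx = (0² − 59.0²)/(2·-9.81) = 177 m
Maximum height = 59.0 + 177 = 236 m

236 m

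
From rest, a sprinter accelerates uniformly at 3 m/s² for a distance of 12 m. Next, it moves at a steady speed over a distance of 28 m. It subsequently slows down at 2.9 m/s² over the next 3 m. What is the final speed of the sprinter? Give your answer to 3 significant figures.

7.39 m/s

Phase 1 (accelerating): v₀ = 0 m/s, a = 3 m/s².
v² = v₀² + 2aΔx = 0² + 2·3·12 = 72.0 → v = 8.49 m/s
t = (v − v₀)/a = (8.49 − 0)/3 = 2.83 s

Phase 2 (constant speed): v₀ = 8.49 m/s, a = 0 m/s².
Constant speed: t = d/v = 28/8.49 = 3.30 s

Phase 3 (decelerating): v₀ = 8.49 m/s, a = -2.9 m/s².
v² = v₀² + 2aΔx = 8.49² + 2·-2.9·3 = 54.6 → v = 7.39 m/s
t = (v − v₀)/a = (7.39 − 8.49)/-2.9 = 0.378 s
Final speed = 7.39 m/s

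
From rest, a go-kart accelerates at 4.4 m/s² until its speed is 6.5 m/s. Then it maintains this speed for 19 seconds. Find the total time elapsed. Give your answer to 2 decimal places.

20.48 s

Phase 1 (accelerating): v₀ = 0 m/s, a = 4.4 m/s².
v = v₀ + at → t = (6.5 − 0) / 4.4 = 1.48 s
v² = v₀² + 2aΔx → Δx = (6.5² − 0²)/(2·4.4) = 4.80 m

Phase 2 (constant speed): v₀ = 6.50 m/s, a = 0 m/s².
v = v₀ + at = 6.50 + (0)(19) = 6.50 m/s
Δx = v₀t + ½at² = 6.50·19 + 0.5·0·19² = 124 m
Total time = 1.48 + 19.0 = 20.5 s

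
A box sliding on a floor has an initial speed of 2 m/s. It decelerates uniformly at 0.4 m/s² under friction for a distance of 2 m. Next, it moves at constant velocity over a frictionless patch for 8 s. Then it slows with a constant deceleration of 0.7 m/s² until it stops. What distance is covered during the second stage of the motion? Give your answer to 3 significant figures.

12.4 m

Phase 1 (decelerating): v₀ = 2.00 m/s, a = -0.4 m/s².
v² = v₀² + 2aΔx = 2.00² + 2·-0.4·2 = 2.40 → v = 1.55 m/s
t = (v − v₀)/a = (1.55 − 2.00)/-0.4 = 1.13 s

Phase 2 (constant speed): v₀ = 1.55 m/s, a = 0 m/s².
v = v₀ + at = 1.55 + (0)(8) = 1.55 m/s
Δx = v₀t + ½at² = 1.55·8 + 0.5·0·8² = 12.4 m
Distance in phase 2 = 12.4 m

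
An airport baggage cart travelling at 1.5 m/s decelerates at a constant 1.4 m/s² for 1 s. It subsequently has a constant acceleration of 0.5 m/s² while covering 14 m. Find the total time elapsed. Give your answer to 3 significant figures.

Phase 1 (decelerating): v₀ = 1.50 m/s, a = -1.4 m/s².
v = v₀ + at = 1.50 + (-1.4)(1) = 0.100 m/s
Δx = v₀t + ½at² = 1.50·1 + 0.5·-1.4·1² = 0.800 m

Phase 2 (accelerating): v₀ = 0.100 m/s, a = 0.5 m/s².
v² = v₀² + 2aΔx = 0.100² + 2·0.5·14 = 14.0 → v = 3.74 m/s
t = (v − v₀)/a = (3.74 − 0.100)/0.5 = 7.29 s
Total time = 1.00 + 7.29 = 8.29 s

8.29 s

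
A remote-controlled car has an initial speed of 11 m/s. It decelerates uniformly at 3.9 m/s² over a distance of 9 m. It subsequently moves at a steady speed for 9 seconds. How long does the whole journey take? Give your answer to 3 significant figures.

9.99 s

Phase 1 (decelerating): v₀ = 11.0 m/s, a = -3.9 m/s².
v² = v₀² + 2aΔx = 11.0² + 2·-3.9·9 = 50.8 → v = 7.13 m/s
t = (v − v₀)/a = (7.13 − 11.0)/-3.9 = 0.993 s

Phase 2 (constant speed): v₀ = 7.13 m/s, a = 0 m/s².
v = v₀ + at = 7.13 + (0)(9) = 7.13 m/s
Δx = v₀t + ½at² = 7.13·9 + 0.5·0·9² = 64.1 m
Total time = 0.993 + 9.00 = 9.99 s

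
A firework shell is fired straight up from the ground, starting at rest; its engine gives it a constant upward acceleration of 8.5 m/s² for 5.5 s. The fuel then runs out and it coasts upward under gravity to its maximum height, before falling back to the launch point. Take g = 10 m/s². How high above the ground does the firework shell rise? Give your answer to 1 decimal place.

Phase 1 (powered ascent): v₀ = 0 m/s, a = 8.5 m/s².
v = v₀ + at = 0 + (8.5)(5.5) = 46.8 m/s
Δx = v₀t + ½at² = 0·5.5 + 0.5·8.5·5.5² = 129 m

Phase 2 (coasting upward): v₀ = 46.8 m/s, a = -10 m/s².
v = v₀ + at → t = (0 − 46.8) / -10 = 4.67 s
v² = v₀² + 2aΔx → Δx = (0² − 46.8²)/(2·-10) = 109 m
Maximum height = 129 + 109 = 238 m

237.8 m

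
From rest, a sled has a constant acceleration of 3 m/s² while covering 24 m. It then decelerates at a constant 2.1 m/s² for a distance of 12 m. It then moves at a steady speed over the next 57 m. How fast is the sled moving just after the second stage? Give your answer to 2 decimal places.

9.67 m/s

Phase 1 (accelerating): v₀ = 0 m/s, a = 3 m/s².
v² = v₀² + 2aΔx = 0² + 2·3·24 = 144 → v = 12.0 m/s
t = (v − v₀)/a = (12.0 − 0)/3 = 4.00 s

Phase 2 (decelerating): v₀ = 12.0 m/s, a = -2.1 m/s².
v² = v₀² + 2aΔx = 12.0² + 2·-2.1·12 = 93.6 → v = 9.67 m/s
t = (v − v₀)/a = (9.67 − 12.0)/-2.1 = 1.11 s
Speed at end of phase 2 = 9.67 m/s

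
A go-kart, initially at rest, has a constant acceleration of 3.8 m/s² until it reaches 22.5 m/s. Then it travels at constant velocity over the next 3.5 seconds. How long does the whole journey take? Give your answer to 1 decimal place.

Phase 1 (accelerating): v₀ = 0 m/s, a = 3.8 m/s².
v = v₀ + at → t = (22.5 − 0) / 3.8 = 5.92 s
v² = v₀² + 2aΔx → Δx = (22.5² − 0²)/(2·3.8) = 66.6 m

Phase 2 (constant speed): v₀ = 22.5 m/s, a = 0 m/s².
v = v₀ + at = 22.5 + (0)(3.5) = 22.5 m/s
Δx = v₀t + ½at² = 22.5·3.5 + 0.5·0·3.5² = 78.8 m
Total time = 5.92 + 3.50 = 9.42 s

9.4 s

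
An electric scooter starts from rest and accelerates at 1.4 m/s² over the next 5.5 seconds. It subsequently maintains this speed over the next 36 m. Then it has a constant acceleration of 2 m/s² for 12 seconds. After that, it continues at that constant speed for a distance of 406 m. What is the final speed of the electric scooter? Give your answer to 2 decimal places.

31.70 m/s

Phase 1 (accelerating): v₀ = 0 m/s, a = 1.4 m/s².
v = v₀ + at = 0 + (1.4)(5.5) = 7.70 m/s
Δx = v₀t + ½at² = 0·5.5 + 0.5·1.4·5.5² = 21.2 m

Phase 2 (constant speed): v₀ = 7.70 m/s, a = 0 m/s².
Constant speed: t = d/v = 36/7.70 = 4.68 s

Phase 3 (accelerating): v₀ = 7.70 m/s, a = 2 m/s².
v = v₀ + at = 7.70 + (2)(12) = 31.7 m/s
Δx = v₀t + ½at² = 7.70·12 + 0.5·2·12² = 236 m

Phase 4 (constant speed): v₀ = 31.7 m/s, a = 0 m/s².
Constant speed: t = d/v = 406/31.7 = 12.8 s
Final speed = 31.7 m/s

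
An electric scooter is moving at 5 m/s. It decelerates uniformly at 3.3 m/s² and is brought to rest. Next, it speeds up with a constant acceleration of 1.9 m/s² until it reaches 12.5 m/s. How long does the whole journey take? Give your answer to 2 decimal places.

Phase 1 (decelerating): v₀ = 5.00 m/s, a = -3.3 m/s².
v = v₀ + at → t = (0 − 5.00) / -3.3 = 1.52 s
v² = v₀² + 2aΔx → Δx = (0² − 5.00²)/(2·-3.3) = 3.79 m

Phase 2 (accelerating): v₀ = 0 m/s, a = 1.9 m/s².
v = v₀ + at → t = (12.5 − 0) / 1.9 = 6.58 s
v² = v₀² + 2aΔx → Δx = (12.5² − 0²)/(2·1.9) = 41.1 m
Total time = 1.52 + 6.58 = 8.09 s

8.09 s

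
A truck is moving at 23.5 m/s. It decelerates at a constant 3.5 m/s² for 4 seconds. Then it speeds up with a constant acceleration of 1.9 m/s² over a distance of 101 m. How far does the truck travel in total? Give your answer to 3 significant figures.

Phase 1 (decelerating): v₀ = 23.5 m/s, a = -3.5 m/s².
v = v₀ + at = 23.5 + (-3.5)(4) = 9.50 m/s
Δx = v₀t + ½at² = 23.5·4 + 0.5·-3.5·4² = 66.0 m

Phase 2 (accelerating): v₀ = 9.50 m/s, a = 1.9 m/s².
v² = v₀² + 2aΔx = 9.50² + 2·1.9·101 = 474 → v = 21.8 m/s
t = (v − v₀)/a = (21.8 − 9.50)/1.9 = 6.46 s
Total distance = 66.0 + 101 = 167 m

167 m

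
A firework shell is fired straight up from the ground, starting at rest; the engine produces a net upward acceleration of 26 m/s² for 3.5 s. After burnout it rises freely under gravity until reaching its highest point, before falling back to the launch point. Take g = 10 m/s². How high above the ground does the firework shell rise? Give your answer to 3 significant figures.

Phase 1 (powered ascent): v₀ = 0 m/s, a = 26 m/s².
v = v₀ + at = 0 + (26)(3.5) = 91.0 m/s
Δx = v₀t + ½at² = 0·3.5 + 0.5·26·3.5² = 159 m

Phase 2 (coasting upward): v₀ = 91.0 m/s, a = -10 m/s².
v = v₀ + at → t = (0 − 91.0) / -10 = 9.10 s
v² = v₀² + 2aΔx → Δx = (0² − 91.0²)/(2·-10) = 414 m
Maximum height = 159 + 414 = 573 m

573 m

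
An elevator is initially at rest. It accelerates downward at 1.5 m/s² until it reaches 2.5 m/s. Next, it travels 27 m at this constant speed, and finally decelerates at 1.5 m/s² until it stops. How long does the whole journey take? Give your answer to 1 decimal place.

Phase 1 (accelerating): v₀ = 0 m/s, a = 1.5 m/s².
v = v₀ + at → t = (2.5 − 0) / 1.5 = 1.67 s
v² = v₀² + 2aΔx → Δx = (2.5² − 0²)/(2·1.5) = 2.08 m

Phase 2 (constant speed): v₀ = 2.50 m/s, a = 0 m/s².
Constant speed: t = d/v = 27/2.50 = 10.8 s

Phase 3 (decelerating): v₀ = 2.50 m/s, a = -1.5 m/s².
v = v₀ + at → t = (0 − 2.50) / -1.5 = 1.67 s
v² = v₀² + 2aΔx → Δx = (0² − 2.50²)/(2·-1.5) = 2.08 m
Total time = 1.67 + 10.8 + 1.67 = 14.1 s

14.1 s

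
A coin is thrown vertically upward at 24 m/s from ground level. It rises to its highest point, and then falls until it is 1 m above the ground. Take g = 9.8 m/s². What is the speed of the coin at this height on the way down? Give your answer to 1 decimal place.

Phase 1 (rising): v₀ = 24.0 m/s, a = -9.8 m/s².
v = v₀ + at → t = (0 − 24.0) / -9.8 = 2.45 s
v² = v₀² + 2aΔx → Δx = (0² − 24.0²)/(2·-9.8) = 29.4 m

Phase 2 (falling): v₀ = 0 m/s, a = -9.8 m/s².
Falls 28.4 m from rest: t = √(2·28.4/9.8) = 2.41 s; v = g·t = 23.6 m/s.
Final speed = 23.6 m/s

23.6 m/s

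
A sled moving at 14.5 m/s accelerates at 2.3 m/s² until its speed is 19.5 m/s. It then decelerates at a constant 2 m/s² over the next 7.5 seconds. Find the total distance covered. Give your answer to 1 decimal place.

127.0 m

Phase 1 (accelerating): v₀ = 14.5 m/s, a = 2.3 m/s².
v = v₀ + at → t = (19.5 − 14.5) / 2.3 = 2.17 s
v² = v₀² + 2aΔx → Δx = (19.5² − 14.5²)/(2·2.3) = 37.0 m

Phase 2 (decelerating): v₀ = 19.5 m/s, a = -2 m/s².
v = v₀ + at = 19.5 + (-2)(7.5) = 4.50 m/s
Δx = v₀t + ½at² = 19.5·7.5 + 0.5·-2·7.5² = 90.0 m
Total distance = 37.0 + 90.0 = 127 m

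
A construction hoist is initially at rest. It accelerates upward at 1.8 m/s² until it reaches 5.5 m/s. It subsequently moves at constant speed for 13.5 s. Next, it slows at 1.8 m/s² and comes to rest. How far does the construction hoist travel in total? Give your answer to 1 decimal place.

91.1 m

Phase 1 (accelerating): v₀ = 0 m/s, a = 1.8 m/s².
v = v₀ + at → t = (5.5 − 0) / 1.8 = 3.06 s
v² = v₀² + 2aΔx → Δx = (5.5² − 0²)/(2·1.8) = 8.40 m

Phase 2 (constant speed): v₀ = 5.50 m/s, a = 0 m/s².
v = v₀ + at = 5.50 + (0)(13.5) = 5.50 m/s
Δx = v₀t + ½at² = 5.50·13.5 + 0.5·0·13.5² = 74.2 m

Phase 3 (decelerating): v₀ = 5.50 m/s, a = -1.8 m/s².
v = v₀ + at → t = (0 − 5.50) / -1.8 = 3.06 s
v² = v₀² + 2aΔx → Δx = (0² − 5.50²)/(2·-1.8) = 8.40 m
Total distance = 8.40 + 74.2 + 8.40 = 91.1 m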